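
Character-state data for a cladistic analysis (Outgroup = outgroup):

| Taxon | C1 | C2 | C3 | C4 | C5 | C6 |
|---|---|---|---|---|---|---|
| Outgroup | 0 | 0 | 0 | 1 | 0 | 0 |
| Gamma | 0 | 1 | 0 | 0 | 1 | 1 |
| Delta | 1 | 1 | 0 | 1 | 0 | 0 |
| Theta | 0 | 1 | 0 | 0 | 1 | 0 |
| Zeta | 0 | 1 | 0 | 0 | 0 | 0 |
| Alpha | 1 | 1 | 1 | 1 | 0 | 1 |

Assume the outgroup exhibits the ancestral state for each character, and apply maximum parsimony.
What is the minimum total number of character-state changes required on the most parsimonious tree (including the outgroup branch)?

7

Character polarity is set by the outgroup: the derived state is whichever differs from the outgroup's state, so for C4 the derived state is '0', and for the remaining characters it is '1'.
C1: derived state '1' in Alpha and Delta only — synapomorphy for {Alpha, Delta}.
C2 (derived state '1') is shared by all ingroup taxa — unites the whole ingroup.
C3 (derived state '1') is unique to Alpha (autapomorphy; uninformative for grouping).
C4: derived state '0' in Gamma, Theta, and Zeta only — synapomorphy for {Gamma, Theta, Zeta}.
C5: derived state '1' in Gamma and Theta only — synapomorphy for {Gamma, Theta}.
C6 (state '1') occurs in Alpha and Gamma but conflicts with the nesting implied by the other characters — most parsimoniously interpreted as homoplasy.
Most parsimonious ingroup topology: (((Gamma,Theta),Zeta),(Delta,Alpha)).
Changes per character on this tree: C1: 1; C2: 1; C3: 1; C4: 1; C5: 1; C6: 2.
Total = 7.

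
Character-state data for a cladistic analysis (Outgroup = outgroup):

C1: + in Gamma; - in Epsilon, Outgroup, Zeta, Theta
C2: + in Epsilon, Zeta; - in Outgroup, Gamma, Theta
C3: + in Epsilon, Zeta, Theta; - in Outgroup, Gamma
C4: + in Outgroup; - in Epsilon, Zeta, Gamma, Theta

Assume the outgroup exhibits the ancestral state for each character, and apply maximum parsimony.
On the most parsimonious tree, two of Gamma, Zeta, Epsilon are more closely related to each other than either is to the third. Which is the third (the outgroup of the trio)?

Character polarity is set by the outgroup: the derived state is whichever differs from the outgroup's state, so for C4 the derived state is '-', and for the remaining characters it is '+'.
C1: derived state '+' in Gamma only — an autapomorphy, so it tells us nothing about relationships among taxa.
C2: derived state '+' in Epsilon and Zeta only — synapomorphy for {Epsilon, Zeta}.
C3: derived state '+' in Epsilon, Theta, and Zeta only — synapomorphy for {Epsilon, Theta, Zeta}.
All ingroup taxa share the derived state '-' for C4; it defines the ingroup but does not resolve relationships within it.
Most parsimonious ingroup topology: (((Zeta,Epsilon),Theta),Gamma).
Epsilon and Zeta share a more recent common ancestor with each other than either does with Gamma, so Gamma is the least closely related of the three.

Gamma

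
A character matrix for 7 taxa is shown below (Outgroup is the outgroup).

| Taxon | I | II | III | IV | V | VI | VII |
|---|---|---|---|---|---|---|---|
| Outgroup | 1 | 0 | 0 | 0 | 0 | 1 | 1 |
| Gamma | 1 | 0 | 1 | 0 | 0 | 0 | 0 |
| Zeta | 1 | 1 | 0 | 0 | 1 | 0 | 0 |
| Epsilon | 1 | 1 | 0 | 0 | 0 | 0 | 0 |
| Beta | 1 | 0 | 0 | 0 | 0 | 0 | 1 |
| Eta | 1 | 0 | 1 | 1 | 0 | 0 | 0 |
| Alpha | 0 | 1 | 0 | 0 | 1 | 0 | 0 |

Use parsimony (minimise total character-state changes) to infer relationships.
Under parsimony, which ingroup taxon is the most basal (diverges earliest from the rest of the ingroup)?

Character polarity is set by the outgroup: the derived state is whichever differs from the outgroup's state, so for I, VI, VII the derived state is '0', and for the remaining characters it is '1'.
I: derived state '0' in Alpha only — an autapomorphy, so it tells us nothing about relationships among taxa.
II: derived state '1' in Alpha, Epsilon, and Zeta only — synapomorphy for {Alpha, Epsilon, Zeta}.
III (derived state '1') is shared by Eta and Gamma — a synapomorphy uniting that clade.
IV: derived state '1' in Eta only — an autapomorphy, so it tells us nothing about relationships among taxa.
V: derived state '1' in Alpha and Zeta only — synapomorphy for {Alpha, Zeta}.
VI (derived state '0') is shared by all ingroup taxa — unites the whole ingroup.
VII: derived state '0' in Alpha, Epsilon, Eta, Gamma, and Zeta only — synapomorphy for {Alpha, Epsilon, Eta, Gamma, Zeta}.
Most parsimonious ingroup topology: (Beta,((Gamma,Eta),((Alpha,Zeta),Epsilon))).
Beta is sister to the clade containing all other ingroup taxa, so it is the earliest-diverging (most basal) ingroup lineage.

Beta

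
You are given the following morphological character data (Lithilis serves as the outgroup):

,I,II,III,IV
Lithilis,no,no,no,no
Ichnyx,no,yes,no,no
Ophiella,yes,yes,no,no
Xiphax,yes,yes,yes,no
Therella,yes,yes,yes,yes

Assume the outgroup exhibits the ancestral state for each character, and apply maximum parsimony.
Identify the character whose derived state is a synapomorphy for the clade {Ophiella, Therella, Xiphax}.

The outgroup has state 'no' for every character, so 'yes' is the derived state throughout.
Only Ophiella, Therella, and Xiphax show the derived state 'yes' for I, supporting them as a clade.
All ingroup taxa share the derived state 'yes' for II; it defines the ingroup but does not resolve relationships within it.
III: derived state 'yes' in Therella and Xiphax only — synapomorphy for {Therella, Xiphax}.
IV: derived state 'yes' in Therella only — an autapomorphy, so it tells us nothing about relationships among taxa.
Most parsimonious ingroup topology: (Ichnyx,(Ophiella,(Xiphax,Therella))).
The clade {Ophiella, Therella, Xiphax} is supported by I: its derived state 'yes' occurs in exactly those taxa and in no other taxon (including the outgroup).

I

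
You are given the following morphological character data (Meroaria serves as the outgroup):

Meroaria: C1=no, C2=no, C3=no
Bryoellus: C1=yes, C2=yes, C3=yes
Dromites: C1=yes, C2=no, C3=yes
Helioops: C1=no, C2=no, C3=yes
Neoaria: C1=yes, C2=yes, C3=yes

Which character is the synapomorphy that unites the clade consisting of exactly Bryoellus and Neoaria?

The outgroup has state 'no' for every character, so 'yes' is the derived state throughout.
Only Bryoellus, Dromites, and Neoaria show the derived state 'yes' for C1, supporting them as a clade.
Only Bryoellus and Neoaria show the derived state 'yes' for C2, supporting them as a clade.
All ingroup taxa share the derived state 'yes' for C3; it defines the ingroup but does not resolve relationships within it.
Most parsimonious ingroup topology: (((Bryoellus,Neoaria),Dromites),Helioops).
The clade {Bryoellus, Neoaria} is supported by C2: its derived state 'yes' occurs in exactly those taxa and in no other taxon (including the outgroup).

C2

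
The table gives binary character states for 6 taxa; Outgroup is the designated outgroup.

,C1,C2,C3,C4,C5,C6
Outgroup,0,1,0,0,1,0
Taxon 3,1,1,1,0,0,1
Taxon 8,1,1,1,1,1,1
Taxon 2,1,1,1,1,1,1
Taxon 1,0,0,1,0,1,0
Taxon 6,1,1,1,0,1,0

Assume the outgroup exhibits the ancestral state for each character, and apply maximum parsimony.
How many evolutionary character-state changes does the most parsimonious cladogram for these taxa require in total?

Character polarity is set by the outgroup: the derived state is whichever differs from the outgroup's state, so for C2, C5 the derived state is '0', and for the remaining characters it is '1'.
Only Taxon 2, Taxon 3, Taxon 6, and Taxon 8 show the derived state '1' for C1, supporting them as a clade.
C2: derived state '0' in Taxon 1 only — an autapomorphy, so it tells us nothing about relationships among taxa.
All ingroup taxa share the derived state '1' for C3; it defines the ingroup but does not resolve relationships within it.
C4 (derived state '1') is shared by Taxon 2 and Taxon 8 — a synapomorphy uniting that clade.
C5 (derived state '0') is unique to Taxon 3 (autapomorphy; uninformative for grouping).
C6 (derived state '1') is shared by Taxon 2, Taxon 3, and Taxon 8 — a synapomorphy uniting that clade.
Most parsimonious ingroup topology: (((Taxon 3,(Taxon 8,Taxon 2)),Taxon 6),Taxon 1).
Changes per character on this tree: C1: 1; C2: 1; C3: 1; C4: 1; C5: 1; C6: 1.
Total = 6.

6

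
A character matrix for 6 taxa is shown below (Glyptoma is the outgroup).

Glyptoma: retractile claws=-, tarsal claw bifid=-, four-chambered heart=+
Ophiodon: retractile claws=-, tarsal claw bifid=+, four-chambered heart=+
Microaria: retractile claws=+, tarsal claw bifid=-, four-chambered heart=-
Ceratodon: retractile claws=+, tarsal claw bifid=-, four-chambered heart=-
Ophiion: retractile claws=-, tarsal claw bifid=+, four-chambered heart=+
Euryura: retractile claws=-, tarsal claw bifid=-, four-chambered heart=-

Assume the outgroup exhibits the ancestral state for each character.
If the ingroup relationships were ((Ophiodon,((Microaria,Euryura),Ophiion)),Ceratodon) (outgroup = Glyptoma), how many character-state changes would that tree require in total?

6

Map each character onto ((Ophiodon,((Microaria,Euryura),Ophiion)),Ceratodon) (rooted by Glyptoma) and count the minimum state changes it requires (Fitch parsimony):
retractile claws: 2; tarsal claw bifid: 2; four-chambered heart: 2.
Total tree length = 6.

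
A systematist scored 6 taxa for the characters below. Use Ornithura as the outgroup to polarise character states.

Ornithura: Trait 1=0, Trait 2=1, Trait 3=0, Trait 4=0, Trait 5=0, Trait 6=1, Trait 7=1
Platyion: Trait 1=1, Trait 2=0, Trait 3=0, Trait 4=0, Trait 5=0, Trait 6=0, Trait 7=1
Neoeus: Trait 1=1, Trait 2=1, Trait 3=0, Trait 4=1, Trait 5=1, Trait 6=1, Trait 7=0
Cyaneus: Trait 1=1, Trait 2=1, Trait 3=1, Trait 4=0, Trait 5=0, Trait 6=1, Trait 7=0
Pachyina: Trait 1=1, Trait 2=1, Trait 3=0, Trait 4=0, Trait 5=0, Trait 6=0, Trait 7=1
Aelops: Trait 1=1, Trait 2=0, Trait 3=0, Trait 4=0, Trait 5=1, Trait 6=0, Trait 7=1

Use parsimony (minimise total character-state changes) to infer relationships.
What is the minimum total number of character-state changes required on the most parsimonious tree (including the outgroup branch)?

8

Character polarity is set by the outgroup: the derived state is whichever differs from the outgroup's state, so for Trait 2, Trait 6, Trait 7 the derived state is '0', and for the remaining characters it is '1'.
All ingroup taxa share the derived state '1' for Trait 1; it defines the ingroup but does not resolve relationships within it.
Trait 2 (derived state '0') is shared by Aelops and Platyion — a synapomorphy uniting that clade.
Trait 3: derived state '1' in Cyaneus only — an autapomorphy, so it tells us nothing about relationships among taxa.
Trait 4: derived state '1' in Neoeus only — an autapomorphy, so it tells us nothing about relationships among taxa.
Trait 5 groups Aelops and Neoeus, which is incompatible with the clades supported by the remaining characters; treating it as convergent (homoplasy) costs fewer steps than any alternative tree.
Only Aelops, Pachyina, and Platyion show the derived state '0' for Trait 6, supporting them as a clade.
Trait 7: derived state '0' in Cyaneus and Neoeus only — synapomorphy for {Cyaneus, Neoeus}.
Most parsimonious ingroup topology: (((Platyion,Aelops),Pachyina),(Neoeus,Cyaneus)).
Changes per character on this tree: Trait 1: 1; Trait 2: 1; Trait 3: 1; Trait 4: 1; Trait 5: 2; Trait 6: 1; Trait 7: 1.
Total = 8.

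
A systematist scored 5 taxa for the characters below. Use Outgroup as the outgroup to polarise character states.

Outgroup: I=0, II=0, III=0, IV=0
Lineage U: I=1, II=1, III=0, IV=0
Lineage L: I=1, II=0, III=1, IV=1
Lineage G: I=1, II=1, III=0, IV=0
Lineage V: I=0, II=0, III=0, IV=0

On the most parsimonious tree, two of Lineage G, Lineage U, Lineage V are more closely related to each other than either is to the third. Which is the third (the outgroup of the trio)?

Lineage V

The outgroup has state '0' for every character, so '1' is the derived state throughout.
I (derived state '1') is shared by Lineage G, Lineage L, and Lineage U — a synapomorphy uniting that clade.
II: derived state '1' in Lineage G and Lineage U only — synapomorphy for {Lineage G, Lineage U}.
III: derived state '1' in Lineage L only — an autapomorphy, so it tells us nothing about relationships among taxa.
IV (derived state '1') is unique to Lineage L (autapomorphy; uninformative for grouping).
Most parsimonious ingroup topology: (((Lineage U,Lineage G),Lineage L),Lineage V).
Lineage G and Lineage U share a more recent common ancestor with each other than either does with Lineage V, so Lineage V is the least closely related of the three.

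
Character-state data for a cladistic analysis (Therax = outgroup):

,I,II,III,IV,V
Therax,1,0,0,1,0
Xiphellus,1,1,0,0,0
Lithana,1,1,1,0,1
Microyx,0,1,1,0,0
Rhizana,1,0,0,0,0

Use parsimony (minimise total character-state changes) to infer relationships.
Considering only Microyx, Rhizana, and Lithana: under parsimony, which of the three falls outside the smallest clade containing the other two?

Character polarity is set by the outgroup: the derived state is whichever differs from the outgroup's state, so for I, IV the derived state is '0', and for the remaining characters it is '1'.
I: derived state '0' in Microyx only — an autapomorphy, so it tells us nothing about relationships among taxa.
II (derived state '1') is shared by Lithana, Microyx, and Xiphellus — a synapomorphy uniting that clade.
Only Lithana and Microyx show the derived state '1' for III, supporting them as a clade.
IV (derived state '0') is shared by all ingroup taxa — unites the whole ingroup.
V: derived state '1' in Lithana only — an autapomorphy, so it tells us nothing about relationships among taxa.
Most parsimonious ingroup topology: ((Xiphellus,(Lithana,Microyx)),Rhizana).
Microyx and Lithana share a more recent common ancestor with each other than either does with Rhizana, so Rhizana is the least closely related of the three.

Rhizana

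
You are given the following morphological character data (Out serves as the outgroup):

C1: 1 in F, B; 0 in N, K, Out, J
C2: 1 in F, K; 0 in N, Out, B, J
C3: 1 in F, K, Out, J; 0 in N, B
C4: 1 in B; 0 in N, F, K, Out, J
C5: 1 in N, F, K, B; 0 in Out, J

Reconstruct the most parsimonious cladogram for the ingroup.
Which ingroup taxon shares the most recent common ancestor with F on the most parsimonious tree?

K

Character polarity is set by the outgroup: the derived state is whichever differs from the outgroup's state, so for C3 the derived state is '0', and for the remaining characters it is '1'.
C1 groups B and F, which is incompatible with the clades supported by the remaining characters; treating it as convergent (homoplasy) costs fewer steps than any alternative tree.
C2 (derived state '1') is shared by F and K — a synapomorphy uniting that clade.
C3 (derived state '0') is shared by B and N — a synapomorphy uniting that clade.
C4 (derived state '1') is unique to B (autapomorphy; uninformative for grouping).
C5 (derived state '1') is shared by B, F, K, and N — a synapomorphy uniting that clade.
Most parsimonious ingroup topology: (((B,N),(K,F)),J).
F and K form a cherry on this tree, so they are sister taxa.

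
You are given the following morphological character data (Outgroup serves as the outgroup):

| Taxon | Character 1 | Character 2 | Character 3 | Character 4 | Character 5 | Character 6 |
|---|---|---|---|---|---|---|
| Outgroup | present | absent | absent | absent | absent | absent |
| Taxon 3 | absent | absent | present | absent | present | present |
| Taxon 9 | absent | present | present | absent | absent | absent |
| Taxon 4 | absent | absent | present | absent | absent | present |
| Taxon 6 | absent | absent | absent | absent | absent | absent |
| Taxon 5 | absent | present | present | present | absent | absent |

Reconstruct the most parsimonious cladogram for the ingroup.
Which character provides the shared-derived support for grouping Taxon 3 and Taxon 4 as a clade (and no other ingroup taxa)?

Character polarity is set by the outgroup: the derived state is whichever differs from the outgroup's state, so for Character 1 the derived state is 'absent', and for the remaining characters it is 'present'.
Character 1 (derived state 'absent') is shared by all ingroup taxa — unites the whole ingroup.
Only Taxon 5 and Taxon 9 show the derived state 'present' for Character 2, supporting them as a clade.
Character 3: derived state 'present' in Taxon 3, Taxon 4, Taxon 5, and Taxon 9 only — synapomorphy for {Taxon 3, Taxon 4, Taxon 5, Taxon 9}.
Character 4 (derived state 'present') is unique to Taxon 5 (autapomorphy; uninformative for grouping).
Character 5 (derived state 'present') is unique to Taxon 3 (autapomorphy; uninformative for grouping).
Character 6 (derived state 'present') is shared by Taxon 3 and Taxon 4 — a synapomorphy uniting that clade.
Most parsimonious ingroup topology: (((Taxon 3,Taxon 4),(Taxon 9,Taxon 5)),Taxon 6).
The clade {Taxon 3, Taxon 4} is supported by Character 6: its derived state 'present' occurs in exactly those taxa and in no other taxon (including the outgroup).

Character 6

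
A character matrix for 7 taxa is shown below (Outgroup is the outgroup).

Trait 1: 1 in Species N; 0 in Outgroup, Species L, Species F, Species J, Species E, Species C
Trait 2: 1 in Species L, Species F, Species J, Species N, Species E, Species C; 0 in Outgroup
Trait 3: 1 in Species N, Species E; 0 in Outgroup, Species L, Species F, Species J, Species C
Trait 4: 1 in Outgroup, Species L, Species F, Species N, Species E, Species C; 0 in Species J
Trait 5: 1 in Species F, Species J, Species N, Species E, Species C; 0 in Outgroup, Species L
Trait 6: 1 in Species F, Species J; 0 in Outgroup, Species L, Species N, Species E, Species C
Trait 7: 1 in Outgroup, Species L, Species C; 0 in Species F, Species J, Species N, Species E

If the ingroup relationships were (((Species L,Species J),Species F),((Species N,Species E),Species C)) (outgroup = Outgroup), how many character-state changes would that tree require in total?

11

Map each character onto (((Species L,Species J),Species F),((Species N,Species E),Species C)) (rooted by Outgroup) and count the minimum state changes it requires (Fitch parsimony):
Trait 1: 1; Trait 2: 1; Trait 3: 1; Trait 4: 1; Trait 5: 2; Trait 6: 2; Trait 7: 3.
Total tree length = 11.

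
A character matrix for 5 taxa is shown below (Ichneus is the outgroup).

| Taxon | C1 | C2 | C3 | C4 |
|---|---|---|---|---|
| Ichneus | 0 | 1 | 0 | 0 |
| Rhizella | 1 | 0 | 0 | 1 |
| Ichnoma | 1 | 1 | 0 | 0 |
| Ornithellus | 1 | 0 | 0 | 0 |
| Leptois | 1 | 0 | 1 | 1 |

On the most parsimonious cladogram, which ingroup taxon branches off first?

Ichnoma

Character polarity is set by the outgroup: the derived state is whichever differs from the outgroup's state, so for C2 the derived state is '0', and for the remaining characters it is '1'.
C1 (derived state '1') is shared by all ingroup taxa — unites the whole ingroup.
C2 (derived state '0') is shared by Leptois, Ornithellus, and Rhizella — a synapomorphy uniting that clade.
C3: derived state '1' in Leptois only — an autapomorphy, so it tells us nothing about relationships among taxa.
Only Leptois and Rhizella show the derived state '1' for C4, supporting them as a clade.
Most parsimonious ingroup topology: (((Rhizella,Leptois),Ornithellus),Ichnoma).
Ichnoma is sister to the clade containing all other ingroup taxa, so it is the earliest-diverging (most basal) ingroup lineage.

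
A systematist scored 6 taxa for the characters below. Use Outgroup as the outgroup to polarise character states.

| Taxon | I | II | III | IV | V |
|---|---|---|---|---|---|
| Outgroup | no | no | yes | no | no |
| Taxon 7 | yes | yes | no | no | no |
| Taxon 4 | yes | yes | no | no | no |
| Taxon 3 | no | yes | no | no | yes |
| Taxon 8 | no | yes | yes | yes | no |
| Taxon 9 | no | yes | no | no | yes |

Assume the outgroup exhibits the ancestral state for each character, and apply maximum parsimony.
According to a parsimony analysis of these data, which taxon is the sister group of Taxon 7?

Character polarity is set by the outgroup: the derived state is whichever differs from the outgroup's state, so for III the derived state is 'no', and for the remaining characters it is 'yes'.
Only Taxon 4 and Taxon 7 show the derived state 'yes' for I, supporting them as a clade.
II (derived state 'yes') is shared by all ingroup taxa — unites the whole ingroup.
III: derived state 'no' in Taxon 3, Taxon 4, Taxon 7, and Taxon 9 only — synapomorphy for {Taxon 3, Taxon 4, Taxon 7, Taxon 9}.
IV: derived state 'yes' in Taxon 8 only — an autapomorphy, so it tells us nothing about relationships among taxa.
V (derived state 'yes') is shared by Taxon 3 and Taxon 9 — a synapomorphy uniting that clade.
Most parsimonious ingroup topology: (((Taxon 7,Taxon 4),(Taxon 3,Taxon 9)),Taxon 8).
Taxon 7 and Taxon 4 form a cherry on this tree, so they are sister taxa.

Taxon 4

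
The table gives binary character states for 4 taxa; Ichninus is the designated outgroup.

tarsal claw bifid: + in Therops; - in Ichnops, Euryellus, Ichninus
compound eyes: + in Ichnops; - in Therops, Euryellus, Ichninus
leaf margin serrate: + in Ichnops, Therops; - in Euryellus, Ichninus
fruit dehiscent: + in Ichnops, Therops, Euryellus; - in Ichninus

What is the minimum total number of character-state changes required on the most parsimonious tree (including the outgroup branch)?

The outgroup has state '-' for every character, so '+' is the derived state throughout.
tarsal claw bifid (derived state '+') is unique to Therops (autapomorphy; uninformative for grouping).
compound eyes: derived state '+' in Ichnops only — an autapomorphy, so it tells us nothing about relationships among taxa.
Only Ichnops and Therops show the derived state '+' for leaf margin serrate, supporting them as a clade.
All ingroup taxa share the derived state '+' for fruit dehiscent; it defines the ingroup but does not resolve relationships within it.
Most parsimonious ingroup topology: ((Therops,Ichnops),Euryellus).
Changes per character on this tree: tarsal claw bifid: 1; compound eyes: 1; leaf margin serrate: 1; fruit dehiscent: 1.
Total = 4.

4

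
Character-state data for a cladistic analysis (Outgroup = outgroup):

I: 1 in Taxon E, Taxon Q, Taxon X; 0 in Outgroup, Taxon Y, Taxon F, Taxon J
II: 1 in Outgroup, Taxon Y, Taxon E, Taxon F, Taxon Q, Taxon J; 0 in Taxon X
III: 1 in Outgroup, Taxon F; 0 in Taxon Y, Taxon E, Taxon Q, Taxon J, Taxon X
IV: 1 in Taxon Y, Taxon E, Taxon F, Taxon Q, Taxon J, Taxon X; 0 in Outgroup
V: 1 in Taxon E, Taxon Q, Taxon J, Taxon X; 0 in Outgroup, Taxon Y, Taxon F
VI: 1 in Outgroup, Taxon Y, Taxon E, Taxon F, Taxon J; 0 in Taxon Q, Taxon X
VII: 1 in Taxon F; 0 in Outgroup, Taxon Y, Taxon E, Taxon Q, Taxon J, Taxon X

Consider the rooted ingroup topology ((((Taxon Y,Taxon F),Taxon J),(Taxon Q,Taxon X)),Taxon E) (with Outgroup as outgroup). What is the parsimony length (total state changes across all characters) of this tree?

Map each character onto ((((Taxon Y,Taxon F),Taxon J),(Taxon Q,Taxon X)),Taxon E) (rooted by Outgroup) and count the minimum state changes it requires (Fitch parsimony):
I: 2; II: 1; III: 2; IV: 1; V: 2; VI: 1; VII: 1.
Total tree length = 10.

10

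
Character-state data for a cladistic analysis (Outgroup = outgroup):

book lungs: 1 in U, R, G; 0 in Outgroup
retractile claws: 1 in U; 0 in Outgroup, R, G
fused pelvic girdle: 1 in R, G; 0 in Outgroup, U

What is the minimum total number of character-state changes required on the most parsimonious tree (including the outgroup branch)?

3

The outgroup has state '0' for every character, so '1' is the derived state throughout.
All ingroup taxa share the derived state '1' for book lungs; it defines the ingroup but does not resolve relationships within it.
retractile claws (derived state '1') is unique to U (autapomorphy; uninformative for grouping).
Only G and R show the derived state '1' for fused pelvic girdle, supporting them as a clade.
Most parsimonious ingroup topology: (U,(R,G)).
Changes per character on this tree: book lungs: 1; retractile claws: 1; fused pelvic girdle: 1.
Total = 3.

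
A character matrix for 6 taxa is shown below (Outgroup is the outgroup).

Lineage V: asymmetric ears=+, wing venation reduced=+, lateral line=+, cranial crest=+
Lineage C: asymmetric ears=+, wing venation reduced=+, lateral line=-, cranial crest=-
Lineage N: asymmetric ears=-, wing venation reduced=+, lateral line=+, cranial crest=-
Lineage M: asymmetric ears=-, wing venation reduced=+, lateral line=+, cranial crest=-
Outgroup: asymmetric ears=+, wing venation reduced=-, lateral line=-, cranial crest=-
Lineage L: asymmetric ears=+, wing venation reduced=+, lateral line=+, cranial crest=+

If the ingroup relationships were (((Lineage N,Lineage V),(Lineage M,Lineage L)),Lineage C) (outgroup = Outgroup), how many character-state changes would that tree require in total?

6

Map each character onto (((Lineage N,Lineage V),(Lineage M,Lineage L)),Lineage C) (rooted by Outgroup) and count the minimum state changes it requires (Fitch parsimony):
asymmetric ears: 2; wing venation reduced: 1; lateral line: 1; cranial crest: 2.
Total tree length = 6.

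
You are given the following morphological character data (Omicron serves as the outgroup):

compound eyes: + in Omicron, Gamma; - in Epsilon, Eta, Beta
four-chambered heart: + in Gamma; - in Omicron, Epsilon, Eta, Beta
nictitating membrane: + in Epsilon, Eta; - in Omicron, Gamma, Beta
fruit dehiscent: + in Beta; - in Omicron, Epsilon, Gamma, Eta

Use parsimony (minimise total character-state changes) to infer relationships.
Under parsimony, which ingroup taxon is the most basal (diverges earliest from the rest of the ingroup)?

Gamma

Character polarity is set by the outgroup: the derived state is whichever differs from the outgroup's state, so for compound eyes the derived state is '-', and for the remaining characters it is '+'.
compound eyes (derived state '-') is shared by Beta, Epsilon, and Eta — a synapomorphy uniting that clade.
four-chambered heart: derived state '+' in Gamma only — an autapomorphy, so it tells us nothing about relationships among taxa.
nictitating membrane (derived state '+') is shared by Epsilon and Eta — a synapomorphy uniting that clade.
fruit dehiscent (derived state '+') is unique to Beta (autapomorphy; uninformative for grouping).
Most parsimonious ingroup topology: (((Epsilon,Eta),Beta),Gamma).
Gamma is sister to the clade containing all other ingroup taxa, so it is the earliest-diverging (most basal) ingroup lineage.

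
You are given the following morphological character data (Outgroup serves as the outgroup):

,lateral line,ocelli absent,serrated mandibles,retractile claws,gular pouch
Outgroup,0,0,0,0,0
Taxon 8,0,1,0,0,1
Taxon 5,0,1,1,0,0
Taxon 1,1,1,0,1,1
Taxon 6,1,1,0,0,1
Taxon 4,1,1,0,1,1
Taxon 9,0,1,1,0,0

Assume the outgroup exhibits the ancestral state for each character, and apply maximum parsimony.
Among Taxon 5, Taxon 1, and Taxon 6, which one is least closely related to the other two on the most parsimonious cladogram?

Taxon 5

The outgroup has state '0' for every character, so '1' is the derived state throughout.
lateral line: derived state '1' in Taxon 1, Taxon 4, and Taxon 6 only — synapomorphy for {Taxon 1, Taxon 4, Taxon 6}.
ocelli absent (derived state '1') is shared by all ingroup taxa — unites the whole ingroup.
serrated mandibles (derived state '1') is shared by Taxon 5 and Taxon 9 — a synapomorphy uniting that clade.
Only Taxon 1 and Taxon 4 show the derived state '1' for retractile claws, supporting them as a clade.
Only Taxon 1, Taxon 4, Taxon 6, and Taxon 8 show the derived state '1' for gular pouch, supporting them as a clade.
Most parsimonious ingroup topology: ((Taxon 8,((Taxon 1,Taxon 4),Taxon 6)),(Taxon 5,Taxon 9)).
Taxon 6 and Taxon 1 share a more recent common ancestor with each other than either does with Taxon 5, so Taxon 5 is the least closely related of the three.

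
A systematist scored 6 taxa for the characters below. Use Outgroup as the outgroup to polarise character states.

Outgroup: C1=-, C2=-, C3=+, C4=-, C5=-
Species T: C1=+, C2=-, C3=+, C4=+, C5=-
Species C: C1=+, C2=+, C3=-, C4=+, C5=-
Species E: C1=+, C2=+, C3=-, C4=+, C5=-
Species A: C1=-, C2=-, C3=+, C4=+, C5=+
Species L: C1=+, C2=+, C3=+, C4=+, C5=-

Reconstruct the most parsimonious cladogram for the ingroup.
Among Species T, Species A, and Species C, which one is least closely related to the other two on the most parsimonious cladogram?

Species A

Character polarity is set by the outgroup: the derived state is whichever differs from the outgroup's state, so for C3 the derived state is '-', and for the remaining characters it is '+'.
C1: derived state '+' in Species C, Species E, Species L, and Species T only — synapomorphy for {Species C, Species E, Species L, Species T}.
Only Species C, Species E, and Species L show the derived state '+' for C2, supporting them as a clade.
C3 (derived state '-') is shared by Species C and Species E — a synapomorphy uniting that clade.
C4 (derived state '+') is shared by all ingroup taxa — unites the whole ingroup.
C5: derived state '+' in Species A only — an autapomorphy, so it tells us nothing about relationships among taxa.
Most parsimonious ingroup topology: ((Species T,((Species C,Species E),Species L)),Species A).
Species C and Species T share a more recent common ancestor with each other than either does with Species A, so Species A is the least closely related of the three.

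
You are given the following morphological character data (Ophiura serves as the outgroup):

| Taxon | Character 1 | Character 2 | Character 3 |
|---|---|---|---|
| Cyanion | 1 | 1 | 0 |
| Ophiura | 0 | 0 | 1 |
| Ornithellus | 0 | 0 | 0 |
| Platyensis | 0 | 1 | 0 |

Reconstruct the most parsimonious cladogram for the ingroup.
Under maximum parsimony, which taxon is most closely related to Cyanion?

Character polarity is set by the outgroup: the derived state is whichever differs from the outgroup's state, so for Character 3 the derived state is '0', and for the remaining characters it is '1'.
Character 1: derived state '1' in Cyanion only — an autapomorphy, so it tells us nothing about relationships among taxa.
Character 2: derived state '1' in Cyanion and Platyensis only — synapomorphy for {Cyanion, Platyensis}.
Character 3 (derived state '0') is shared by all ingroup taxa — unites the whole ingroup.
Most parsimonious ingroup topology: ((Platyensis,Cyanion),Ornithellus).
Cyanion and Platyensis form a cherry on this tree, so they are sister taxa.

Platyensis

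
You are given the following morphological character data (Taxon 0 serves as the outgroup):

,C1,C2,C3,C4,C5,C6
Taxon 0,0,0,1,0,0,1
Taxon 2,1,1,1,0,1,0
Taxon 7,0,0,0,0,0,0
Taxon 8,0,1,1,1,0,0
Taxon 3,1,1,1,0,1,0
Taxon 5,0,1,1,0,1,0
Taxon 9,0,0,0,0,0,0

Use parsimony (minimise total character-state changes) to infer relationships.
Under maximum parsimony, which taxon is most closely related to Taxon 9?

Character polarity is set by the outgroup: the derived state is whichever differs from the outgroup's state, so for C3, C6 the derived state is '0', and for the remaining characters it is '1'.
C1: derived state '1' in Taxon 2 and Taxon 3 only — synapomorphy for {Taxon 2, Taxon 3}.
C2: derived state '1' in Taxon 2, Taxon 3, Taxon 5, and Taxon 8 only — synapomorphy for {Taxon 2, Taxon 3, Taxon 5, Taxon 8}.
C3: derived state '0' in Taxon 7 and Taxon 9 only — synapomorphy for {Taxon 7, Taxon 9}.
C4 (derived state '1') is unique to Taxon 8 (autapomorphy; uninformative for grouping).
Only Taxon 2, Taxon 3, and Taxon 5 show the derived state '1' for C5, supporting them as a clade.
C6 (derived state '0') is shared by all ingroup taxa — unites the whole ingroup.
Most parsimonious ingroup topology: ((((Taxon 2,Taxon 3),Taxon 5),Taxon 8),(Taxon 7,Taxon 9)).
Taxon 9 and Taxon 7 form a cherry on this tree, so they are sister taxa.

Taxon 7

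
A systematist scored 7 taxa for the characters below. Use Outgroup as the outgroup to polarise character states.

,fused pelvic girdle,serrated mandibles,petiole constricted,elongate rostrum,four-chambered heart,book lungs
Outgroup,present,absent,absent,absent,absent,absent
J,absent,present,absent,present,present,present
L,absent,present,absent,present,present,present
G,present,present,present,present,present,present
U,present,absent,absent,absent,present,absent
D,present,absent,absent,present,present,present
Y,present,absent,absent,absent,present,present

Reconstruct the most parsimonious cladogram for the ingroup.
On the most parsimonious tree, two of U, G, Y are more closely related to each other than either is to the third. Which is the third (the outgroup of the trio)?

Character polarity is set by the outgroup: the derived state is whichever differs from the outgroup's state, so for fused pelvic girdle the derived state is 'absent', and for the remaining characters it is 'present'.
fused pelvic girdle: derived state 'absent' in J and L only — synapomorphy for {J, L}.
serrated mandibles: derived state 'present' in G, J, and L only — synapomorphy for {G, J, L}.
petiole constricted (derived state 'present') is unique to G (autapomorphy; uninformative for grouping).
Only D, G, J, and L show the derived state 'present' for elongate rostrum, supporting them as a clade.
All ingroup taxa share the derived state 'present' for four-chambered heart; it defines the ingroup but does not resolve relationships within it.
book lungs (derived state 'present') is shared by D, G, J, L, and Y — a synapomorphy uniting that clade.
Most parsimonious ingroup topology: (((((J,L),G),D),Y),U).
G and Y share a more recent common ancestor with each other than either does with U, so U is the least closely related of the three.

U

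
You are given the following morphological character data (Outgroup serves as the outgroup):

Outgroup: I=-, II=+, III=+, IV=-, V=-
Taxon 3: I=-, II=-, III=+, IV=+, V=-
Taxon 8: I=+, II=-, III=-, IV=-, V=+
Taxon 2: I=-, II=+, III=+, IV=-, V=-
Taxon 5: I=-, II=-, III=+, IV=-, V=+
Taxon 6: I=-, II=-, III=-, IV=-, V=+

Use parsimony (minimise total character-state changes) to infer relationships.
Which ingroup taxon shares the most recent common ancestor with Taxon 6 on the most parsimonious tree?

Taxon 8

Character polarity is set by the outgroup: the derived state is whichever differs from the outgroup's state, so for II, III the derived state is '-', and for the remaining characters it is '+'.
I: derived state '+' in Taxon 8 only — an autapomorphy, so it tells us nothing about relationships among taxa.
II (derived state '-') is shared by Taxon 3, Taxon 5, Taxon 6, and Taxon 8 — a synapomorphy uniting that clade.
Only Taxon 6 and Taxon 8 show the derived state '-' for III, supporting them as a clade.
IV (derived state '+') is unique to Taxon 3 (autapomorphy; uninformative for grouping).
Only Taxon 5, Taxon 6, and Taxon 8 show the derived state '+' for V, supporting them as a clade.
Most parsimonious ingroup topology: ((((Taxon 8,Taxon 6),Taxon 5),Taxon 3),Taxon 2).
Taxon 6 and Taxon 8 form a cherry on this tree, so they are sister taxa.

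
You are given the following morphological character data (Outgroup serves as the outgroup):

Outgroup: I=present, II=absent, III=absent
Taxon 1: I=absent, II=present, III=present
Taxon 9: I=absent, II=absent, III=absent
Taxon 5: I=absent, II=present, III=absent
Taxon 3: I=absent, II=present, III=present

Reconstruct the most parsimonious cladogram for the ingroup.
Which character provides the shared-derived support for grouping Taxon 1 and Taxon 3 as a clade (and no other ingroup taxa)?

III

Character polarity is set by the outgroup: the derived state is whichever differs from the outgroup's state, so for I the derived state is 'absent', and for the remaining characters it is 'present'.
I (derived state 'absent') is shared by all ingroup taxa — unites the whole ingroup.
II (derived state 'present') is shared by Taxon 1, Taxon 3, and Taxon 5 — a synapomorphy uniting that clade.
III: derived state 'present' in Taxon 1 and Taxon 3 only — synapomorphy for {Taxon 1, Taxon 3}.
Most parsimonious ingroup topology: (((Taxon 1,Taxon 3),Taxon 5),Taxon 9).
The clade {Taxon 1, Taxon 3} is supported by III: its derived state 'present' occurs in exactly those taxa and in no other taxon (including the outgroup).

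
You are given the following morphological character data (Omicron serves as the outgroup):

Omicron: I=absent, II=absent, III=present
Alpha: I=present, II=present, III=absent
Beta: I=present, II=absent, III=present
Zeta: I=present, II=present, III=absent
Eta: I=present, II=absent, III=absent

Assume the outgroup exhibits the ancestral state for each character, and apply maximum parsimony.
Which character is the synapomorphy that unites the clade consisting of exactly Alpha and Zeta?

II

Character polarity is set by the outgroup: the derived state is whichever differs from the outgroup's state, so for III the derived state is 'absent', and for the remaining characters it is 'present'.
All ingroup taxa share the derived state 'present' for I; it defines the ingroup but does not resolve relationships within it.
II: derived state 'present' in Alpha and Zeta only — synapomorphy for {Alpha, Zeta}.
III: derived state 'absent' in Alpha, Eta, and Zeta only — synapomorphy for {Alpha, Eta, Zeta}.
Most parsimonious ingroup topology: (((Alpha,Zeta),Eta),Beta).
The clade {Alpha, Zeta} is supported by II: its derived state 'present' occurs in exactly those taxa and in no other taxon (including the outgroup).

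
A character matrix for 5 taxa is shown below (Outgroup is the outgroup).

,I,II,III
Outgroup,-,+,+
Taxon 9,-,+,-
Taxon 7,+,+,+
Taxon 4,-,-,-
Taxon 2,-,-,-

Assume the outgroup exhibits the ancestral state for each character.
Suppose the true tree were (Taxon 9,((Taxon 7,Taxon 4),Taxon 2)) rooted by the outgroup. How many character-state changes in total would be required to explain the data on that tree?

Map each character onto (Taxon 9,((Taxon 7,Taxon 4),Taxon 2)) (rooted by Outgroup) and count the minimum state changes it requires (Fitch parsimony):
I: 1; II: 2; III: 2.
Total tree length = 5.

5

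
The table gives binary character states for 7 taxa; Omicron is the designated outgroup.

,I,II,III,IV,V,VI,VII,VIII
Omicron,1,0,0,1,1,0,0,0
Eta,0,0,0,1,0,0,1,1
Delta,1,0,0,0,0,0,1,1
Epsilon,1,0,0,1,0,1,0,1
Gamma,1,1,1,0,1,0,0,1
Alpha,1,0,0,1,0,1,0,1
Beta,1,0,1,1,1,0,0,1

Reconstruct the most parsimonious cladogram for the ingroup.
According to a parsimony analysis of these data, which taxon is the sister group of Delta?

Eta

Character polarity is set by the outgroup: the derived state is whichever differs from the outgroup's state, so for I, IV, V the derived state is '0', and for the remaining characters it is '1'.
I: derived state '0' in Eta only — an autapomorphy, so it tells us nothing about relationships among taxa.
II (derived state '1') is unique to Gamma (autapomorphy; uninformative for grouping).
III (derived state '1') is shared by Beta and Gamma — a synapomorphy uniting that clade.
IV (state '0') occurs in Delta and Gamma but conflicts with the nesting implied by the other characters — most parsimoniously interpreted as homoplasy.
V: derived state '0' in Alpha, Delta, Epsilon, and Eta only — synapomorphy for {Alpha, Delta, Epsilon, Eta}.
VI: derived state '1' in Alpha and Epsilon only — synapomorphy for {Alpha, Epsilon}.
Only Delta and Eta show the derived state '1' for VII, supporting them as a clade.
All ingroup taxa share the derived state '1' for VIII; it defines the ingroup but does not resolve relationships within it.
Most parsimonious ingroup topology: (((Eta,Delta),(Epsilon,Alpha)),(Gamma,Beta)).
Delta and Eta form a cherry on this tree, so they are sister taxa.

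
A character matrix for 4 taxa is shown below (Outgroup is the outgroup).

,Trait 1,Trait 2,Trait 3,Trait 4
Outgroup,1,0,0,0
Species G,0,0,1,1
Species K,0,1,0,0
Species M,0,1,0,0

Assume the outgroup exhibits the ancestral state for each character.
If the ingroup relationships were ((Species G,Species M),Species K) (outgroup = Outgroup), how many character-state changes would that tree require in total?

5

Map each character onto ((Species G,Species M),Species K) (rooted by Outgroup) and count the minimum state changes it requires (Fitch parsimony):
Trait 1: 1; Trait 2: 2; Trait 3: 1; Trait 4: 1.
Total tree length = 5.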